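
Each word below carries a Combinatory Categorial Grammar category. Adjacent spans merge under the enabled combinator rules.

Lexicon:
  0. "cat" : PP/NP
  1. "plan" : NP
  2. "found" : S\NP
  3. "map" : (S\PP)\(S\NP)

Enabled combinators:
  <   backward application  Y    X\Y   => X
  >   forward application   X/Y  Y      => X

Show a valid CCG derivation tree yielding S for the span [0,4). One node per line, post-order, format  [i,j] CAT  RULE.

[0,1] PP/NP  lex  "cat"
[1,2] NP  lex  "plan"
[0,2] PP  >  k=1
[2,3] S\NP  lex  "found"
[3,4] (S\PP)\(S\NP)  lex  "map"
[2,4] S\PP  <  k=3
[0,4] S  <  k=2

[0,4] S   <
  [0,2] PP   >
    [0,1] "cat" : PP/NP
    [1,2] "plan" : NP
  [2,4] S\PP   <
    [2,3] "found" : S\NP
    [3,4] "map" : (S\PP)\(S\NP)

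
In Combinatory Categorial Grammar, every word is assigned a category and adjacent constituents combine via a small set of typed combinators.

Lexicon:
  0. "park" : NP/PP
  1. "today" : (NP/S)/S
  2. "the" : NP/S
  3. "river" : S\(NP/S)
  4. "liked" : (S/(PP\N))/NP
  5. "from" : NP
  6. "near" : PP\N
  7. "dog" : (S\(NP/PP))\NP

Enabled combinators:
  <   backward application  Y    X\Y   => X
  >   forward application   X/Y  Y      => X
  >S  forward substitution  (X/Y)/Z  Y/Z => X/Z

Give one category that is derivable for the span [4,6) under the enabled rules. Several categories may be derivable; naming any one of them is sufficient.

[0,8] S   <
  [0,1] "park" : NP/PP
  [1,8] S\(NP/PP)   <
    [1,7] NP   >
      [1,4] NP/S   >
        [1,2] "today" : (NP/S)/S
        [2,4] S   <
          [2,3] "the" : NP/S
          [3,4] "river" : S\(NP/S)
      [4,7] S   >
        [4,6] S/(PP\N)   >
          [4,5] "liked" : (S/(PP\N))/NP
          [5,6] "from" : NP
        [6,7] "near" : PP\N
    [7,8] "dog" : (S\(NP/PP))\NP

S/(PP\N)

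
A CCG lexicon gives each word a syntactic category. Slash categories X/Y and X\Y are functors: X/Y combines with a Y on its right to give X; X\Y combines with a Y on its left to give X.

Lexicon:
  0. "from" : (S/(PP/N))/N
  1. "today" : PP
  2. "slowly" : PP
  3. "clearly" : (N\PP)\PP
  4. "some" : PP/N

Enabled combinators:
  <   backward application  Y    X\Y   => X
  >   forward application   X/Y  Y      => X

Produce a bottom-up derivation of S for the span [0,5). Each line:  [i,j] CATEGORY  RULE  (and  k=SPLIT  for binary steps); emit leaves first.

[0,5] S   >
  [0,4] S/(PP/N)   >
    [0,1] "from" : (S/(PP/N))/N
    [1,4] N   <
      [1,2] "today" : PP
      [2,4] N\PP   <
        [2,3] "slowly" : PP
        [3,4] "clearly" : (N\PP)\PP
  [4,5] "some" : PP/N

[0,1] (S/(PP/N))/N  lex  "from"
[1,2] PP  lex  "today"
[2,3] PP  lex  "slowly"
[3,4] (N\PP)\PP  lex  "clearly"
[2,4] N\PP  <  k=3
[1,4] N  <  k=2
[0,4] S/(PP/N)  >  k=1
[4,5] PP/N  lex  "some"
[0,5] S  >  k=4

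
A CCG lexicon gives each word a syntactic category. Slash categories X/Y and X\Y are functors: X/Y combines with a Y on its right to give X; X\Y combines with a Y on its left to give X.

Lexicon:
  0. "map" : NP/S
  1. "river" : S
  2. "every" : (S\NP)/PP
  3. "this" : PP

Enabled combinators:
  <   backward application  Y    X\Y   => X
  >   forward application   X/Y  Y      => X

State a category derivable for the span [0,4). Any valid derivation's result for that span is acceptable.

S

[0,4] S   <
  [0,2] NP   >
    [0,1] "map" : NP/S
    [1,2] "river" : S
  [2,4] S\NP   >
    [2,3] "every" : (S\NP)/PP
    [3,4] "this" : PP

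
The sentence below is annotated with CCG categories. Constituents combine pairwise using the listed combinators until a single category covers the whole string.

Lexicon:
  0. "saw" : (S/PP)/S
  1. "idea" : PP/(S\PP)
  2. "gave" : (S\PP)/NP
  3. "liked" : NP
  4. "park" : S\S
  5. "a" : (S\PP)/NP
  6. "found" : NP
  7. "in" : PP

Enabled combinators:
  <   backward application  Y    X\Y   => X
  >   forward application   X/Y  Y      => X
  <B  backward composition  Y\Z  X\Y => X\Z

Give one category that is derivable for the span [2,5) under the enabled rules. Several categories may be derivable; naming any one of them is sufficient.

S\PP

[0,8] S   >
  [0,7] S/PP   >
    [0,1] "saw" : (S/PP)/S
    [1,7] S   <
      [1,5] PP   >
        [1,2] "idea" : PP/(S\PP)
        [2,5] S\PP   <B
          [2,4] S\PP   >
            [2,3] "gave" : (S\PP)/NP
            [3,4] "liked" : NP
          [4,5] "park" : S\S
      [5,7] S\PP   >
        [5,6] "a" : (S\PP)/NP
        [6,7] "found" : NP
  [7,8] "in" : PP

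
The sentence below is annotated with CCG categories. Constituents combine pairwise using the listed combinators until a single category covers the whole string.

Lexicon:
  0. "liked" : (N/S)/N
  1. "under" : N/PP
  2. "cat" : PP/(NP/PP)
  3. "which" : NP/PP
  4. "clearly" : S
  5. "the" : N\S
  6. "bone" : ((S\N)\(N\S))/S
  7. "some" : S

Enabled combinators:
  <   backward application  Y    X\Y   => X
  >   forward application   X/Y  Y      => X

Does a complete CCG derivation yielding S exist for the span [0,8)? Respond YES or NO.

YES

[0,8] S   <
  [0,5] N   >
    [0,4] N/S   >
      [0,1] "liked" : (N/S)/N
      [1,4] N   >
        [1,2] "under" : N/PP
        [2,4] PP   >
          [2,3] "cat" : PP/(NP/PP)
          [3,4] "which" : NP/PP
    [4,5] "clearly" : S
  [5,8] S\N   <
    [5,6] "the" : N\S
    [6,8] (S\N)\(N\S)   >
      [6,7] "bone" : ((S\N)\(N\S))/S
      [7,8] "some" : S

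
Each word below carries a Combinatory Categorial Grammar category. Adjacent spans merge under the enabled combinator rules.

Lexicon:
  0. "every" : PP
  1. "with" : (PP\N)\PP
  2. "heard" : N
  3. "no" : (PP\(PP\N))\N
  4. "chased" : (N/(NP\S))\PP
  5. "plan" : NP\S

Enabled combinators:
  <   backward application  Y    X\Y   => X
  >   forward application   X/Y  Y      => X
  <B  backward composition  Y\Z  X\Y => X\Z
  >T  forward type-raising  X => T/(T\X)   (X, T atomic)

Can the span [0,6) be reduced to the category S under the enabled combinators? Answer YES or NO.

PP (PP\N)\PP N (PP\(PP\N))\N (N/(NP\S))\PP NP\S
CKY chart[0,6] = {N, N/(N\N), NP/(NP\N), PP/(PP\N), S/(S\N)}; S ∉ chart

NO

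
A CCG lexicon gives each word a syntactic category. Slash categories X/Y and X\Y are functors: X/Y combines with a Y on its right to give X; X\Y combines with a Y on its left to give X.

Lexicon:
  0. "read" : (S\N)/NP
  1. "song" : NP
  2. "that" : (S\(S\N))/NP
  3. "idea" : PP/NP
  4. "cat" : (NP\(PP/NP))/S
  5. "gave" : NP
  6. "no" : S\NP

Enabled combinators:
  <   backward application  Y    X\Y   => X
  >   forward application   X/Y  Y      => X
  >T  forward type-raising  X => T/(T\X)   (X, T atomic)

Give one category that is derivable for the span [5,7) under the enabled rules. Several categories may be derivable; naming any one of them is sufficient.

[0,7] S   <
  [0,2] S\N   >
    [0,1] "read" : (S\N)/NP
    [1,2] "song" : NP
  [2,7] S\(S\N)   >
    [2,3] "that" : (S\(S\N))/NP
    [3,7] NP   <
      [3,4] "idea" : PP/NP
      [4,7] NP\(PP/NP)   >
        [4,5] "cat" : (NP\(PP/NP))/S
        [5,7] S   >
          [5,6] S/(S\NP)   >T
            [5,6] "gave" : NP
          [6,7] "no" : S\NP

S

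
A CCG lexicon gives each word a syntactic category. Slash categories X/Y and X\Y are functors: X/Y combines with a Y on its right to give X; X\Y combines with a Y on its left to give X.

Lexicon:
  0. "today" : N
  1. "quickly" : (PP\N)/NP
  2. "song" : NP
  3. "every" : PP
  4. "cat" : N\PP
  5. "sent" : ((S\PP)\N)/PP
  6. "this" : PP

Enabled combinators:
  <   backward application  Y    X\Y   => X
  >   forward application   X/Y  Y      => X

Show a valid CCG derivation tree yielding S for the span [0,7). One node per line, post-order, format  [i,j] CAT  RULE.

[0,7] S   <
  [0,3] PP   <
    [0,1] "today" : N
    [1,3] PP\N   >
      [1,2] "quickly" : (PP\N)/NP
      [2,3] "song" : NP
  [3,7] S\PP   <
    [3,5] N   <
      [3,4] "every" : PP
      [4,5] "cat" : N\PP
    [5,7] (S\PP)\N   >
      [5,6] "sent" : ((S\PP)\N)/PP
      [6,7] "this" : PP

[0,1] N  lex  "today"
[1,2] (PP\N)/NP  lex  "quickly"
[2,3] NP  lex  "song"
[1,3] PP\N  >  k=2
[0,3] PP  <  k=1
[3,4] PP  lex  "every"
[4,5] N\PP  lex  "cat"
[3,5] N  <  k=4
[5,6] ((S\PP)\N)/PP  lex  "sent"
[6,7] PP  lex  "this"
[5,7] (S\PP)\N  >  k=6
[3,7] S\PP  <  k=5
[0,7] S  <  k=3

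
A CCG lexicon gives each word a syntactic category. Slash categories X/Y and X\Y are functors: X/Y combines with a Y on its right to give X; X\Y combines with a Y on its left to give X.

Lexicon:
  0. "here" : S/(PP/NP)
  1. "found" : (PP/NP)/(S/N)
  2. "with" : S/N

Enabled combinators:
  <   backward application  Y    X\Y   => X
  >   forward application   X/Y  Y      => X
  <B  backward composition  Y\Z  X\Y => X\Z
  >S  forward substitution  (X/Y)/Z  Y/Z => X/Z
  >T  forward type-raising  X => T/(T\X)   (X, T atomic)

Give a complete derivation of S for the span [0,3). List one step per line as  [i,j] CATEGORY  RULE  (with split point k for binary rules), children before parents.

[0,3] S   >
  [0,1] "here" : S/(PP/NP)
  [1,3] PP/NP   >
    [1,2] "found" : (PP/NP)/(S/N)
    [2,3] "with" : S/N

[0,1] S/(PP/NP)  lex  "here"
[1,2] (PP/NP)/(S/N)  lex  "found"
[2,3] S/N  lex  "with"
[1,3] PP/NP  >  k=2
[0,3] S  >  k=1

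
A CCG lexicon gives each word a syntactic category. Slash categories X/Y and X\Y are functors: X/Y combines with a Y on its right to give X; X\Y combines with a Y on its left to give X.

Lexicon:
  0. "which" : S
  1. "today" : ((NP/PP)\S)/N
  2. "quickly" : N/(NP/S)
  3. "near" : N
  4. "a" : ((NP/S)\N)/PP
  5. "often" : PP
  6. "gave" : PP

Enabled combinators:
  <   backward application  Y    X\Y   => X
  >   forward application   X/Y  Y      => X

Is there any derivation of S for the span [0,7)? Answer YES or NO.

S ((NP/PP)\S)/N N/(NP/S) N ((NP/S)\N)/PP PP PP
CKY chart[0,7] = {NP}; S ∉ chart

NO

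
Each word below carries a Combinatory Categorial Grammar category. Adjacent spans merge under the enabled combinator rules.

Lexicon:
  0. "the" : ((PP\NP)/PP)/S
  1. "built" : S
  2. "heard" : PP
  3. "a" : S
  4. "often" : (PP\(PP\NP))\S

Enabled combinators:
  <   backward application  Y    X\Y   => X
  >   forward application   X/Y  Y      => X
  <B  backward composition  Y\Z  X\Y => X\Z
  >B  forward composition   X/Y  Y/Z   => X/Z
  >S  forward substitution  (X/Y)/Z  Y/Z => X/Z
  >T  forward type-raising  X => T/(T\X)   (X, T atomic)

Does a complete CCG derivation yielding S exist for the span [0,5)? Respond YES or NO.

((PP\NP)/PP)/S S PP S (PP\(PP\NP))\S
CKY chart[0,5] = {N/(N\PP), NP/(NP\PP), PP, PP/(PP\PP), S/(S\PP)}; S ∉ chart

NO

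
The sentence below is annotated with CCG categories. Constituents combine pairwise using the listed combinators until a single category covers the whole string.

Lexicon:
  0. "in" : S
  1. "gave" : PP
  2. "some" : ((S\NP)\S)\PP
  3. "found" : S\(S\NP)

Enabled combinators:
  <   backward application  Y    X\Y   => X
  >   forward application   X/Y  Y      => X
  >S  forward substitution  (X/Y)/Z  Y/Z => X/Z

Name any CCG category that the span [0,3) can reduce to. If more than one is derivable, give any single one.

[0,4] S   <
  [0,3] S\NP   <
    [0,1] "in" : S
    [1,3] (S\NP)\S   <
      [1,2] "gave" : PP
      [2,3] "some" : ((S\NP)\S)\PP
  [3,4] "found" : S\(S\NP)

S\NP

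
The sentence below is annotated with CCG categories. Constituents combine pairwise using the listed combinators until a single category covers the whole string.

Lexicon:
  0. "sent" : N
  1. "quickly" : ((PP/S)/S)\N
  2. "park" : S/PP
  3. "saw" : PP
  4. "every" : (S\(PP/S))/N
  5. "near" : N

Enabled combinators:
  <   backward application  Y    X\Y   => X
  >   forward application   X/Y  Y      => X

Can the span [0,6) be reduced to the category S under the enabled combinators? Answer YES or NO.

[0,6] S   <
  [0,4] PP/S   >
    [0,2] (PP/S)/S   <
      [0,1] "sent" : N
      [1,2] "quickly" : ((PP/S)/S)\N
    [2,4] S   >
      [2,3] "park" : S/PP
      [3,4] "saw" : PP
  [4,6] S\(PP/S)   >
    [4,5] "every" : (S\(PP/S))/N
    [5,6] "near" : N

YES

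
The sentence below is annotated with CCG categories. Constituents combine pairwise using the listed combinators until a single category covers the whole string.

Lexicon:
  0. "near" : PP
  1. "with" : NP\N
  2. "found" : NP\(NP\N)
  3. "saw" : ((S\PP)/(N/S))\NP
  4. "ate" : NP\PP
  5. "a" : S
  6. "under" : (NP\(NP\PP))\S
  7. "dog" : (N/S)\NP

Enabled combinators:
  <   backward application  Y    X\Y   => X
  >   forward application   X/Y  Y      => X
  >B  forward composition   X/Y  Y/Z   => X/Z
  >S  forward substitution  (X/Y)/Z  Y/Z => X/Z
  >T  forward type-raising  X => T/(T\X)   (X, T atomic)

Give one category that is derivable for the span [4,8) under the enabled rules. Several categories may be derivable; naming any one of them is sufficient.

[0,8] S   >
  [0,1] S/(S\PP)   >T
    [0,1] "near" : PP
  [1,8] S\PP   >
    [1,4] (S\PP)/(N/S)   <
      [1,3] NP   <
        [1,2] "with" : NP\N
        [2,3] "found" : NP\(NP\N)
      [3,4] "saw" : ((S\PP)/(N/S))\NP
    [4,8] N/S   <
      [4,7] NP   <
        [4,5] "ate" : NP\PP
        [5,7] NP\(NP\PP)   <
          [5,6] "a" : S
          [6,7] "under" : (NP\(NP\PP))\S
      [7,8] "dog" : (N/S)\NP

N/S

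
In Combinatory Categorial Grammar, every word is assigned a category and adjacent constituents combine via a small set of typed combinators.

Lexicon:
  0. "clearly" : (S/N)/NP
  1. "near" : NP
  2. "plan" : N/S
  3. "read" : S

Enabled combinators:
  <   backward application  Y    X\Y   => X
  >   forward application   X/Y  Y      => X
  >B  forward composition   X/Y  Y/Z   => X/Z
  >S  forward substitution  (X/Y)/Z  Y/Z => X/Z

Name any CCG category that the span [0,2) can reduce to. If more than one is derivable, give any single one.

[0,4] S   >
  [0,2] S/N   >
    [0,1] "clearly" : (S/N)/NP
    [1,2] "near" : NP
  [2,4] N   >
    [2,3] "plan" : N/S
    [3,4] "read" : S

S/N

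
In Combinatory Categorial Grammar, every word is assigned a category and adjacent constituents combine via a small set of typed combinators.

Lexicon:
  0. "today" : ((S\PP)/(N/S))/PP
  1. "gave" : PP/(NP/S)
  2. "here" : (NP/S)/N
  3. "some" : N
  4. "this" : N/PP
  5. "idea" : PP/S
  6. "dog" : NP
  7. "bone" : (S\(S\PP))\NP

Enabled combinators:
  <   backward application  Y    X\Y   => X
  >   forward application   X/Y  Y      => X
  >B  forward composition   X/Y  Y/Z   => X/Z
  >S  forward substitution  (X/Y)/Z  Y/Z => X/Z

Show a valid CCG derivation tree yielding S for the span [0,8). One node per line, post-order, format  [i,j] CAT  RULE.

[0,1] ((S\PP)/(N/S))/PP  lex  "today"
[1,2] PP/(NP/S)  lex  "gave"
[2,3] (NP/S)/N  lex  "here"
[3,4] N  lex  "some"
[2,4] NP/S  >  k=3
[1,4] PP  >  k=2
[0,4] (S\PP)/(N/S)  >  k=1
[4,5] N/PP  lex  "this"
[5,6] PP/S  lex  "idea"
[4,6] N/S  >B  k=5
[0,6] S\PP  >  k=4
[6,7] NP  lex  "dog"
[7,8] (S\(S\PP))\NP  lex  "bone"
[6,8] S\(S\PP)  <  k=7
[0,8] S  <  k=6

[0,8] S   <
  [0,6] S\PP   >
    [0,4] (S\PP)/(N/S)   >
      [0,1] "today" : ((S\PP)/(N/S))/PP
      [1,4] PP   >
        [1,2] "gave" : PP/(NP/S)
        [2,4] NP/S   >
          [2,3] "here" : (NP/S)/N
          [3,4] "some" : N
    [4,6] N/S   >B
      [4,5] "this" : N/PP
      [5,6] "idea" : PP/S
  [6,8] S\(S\PP)   <
    [6,7] "dog" : NP
    [7,8] "bone" : (S\(S\PP))\NP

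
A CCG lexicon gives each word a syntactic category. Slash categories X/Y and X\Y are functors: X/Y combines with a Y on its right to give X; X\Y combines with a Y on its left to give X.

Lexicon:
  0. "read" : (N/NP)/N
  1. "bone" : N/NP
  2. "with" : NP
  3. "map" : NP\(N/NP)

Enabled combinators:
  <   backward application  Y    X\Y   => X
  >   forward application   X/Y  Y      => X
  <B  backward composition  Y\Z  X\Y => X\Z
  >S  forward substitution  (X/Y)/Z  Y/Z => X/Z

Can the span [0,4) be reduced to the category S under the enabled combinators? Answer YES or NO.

NO

(N/NP)/N N/NP NP NP\(N/NP)
CKY chart[0,4] = {NP}; S ∉ chart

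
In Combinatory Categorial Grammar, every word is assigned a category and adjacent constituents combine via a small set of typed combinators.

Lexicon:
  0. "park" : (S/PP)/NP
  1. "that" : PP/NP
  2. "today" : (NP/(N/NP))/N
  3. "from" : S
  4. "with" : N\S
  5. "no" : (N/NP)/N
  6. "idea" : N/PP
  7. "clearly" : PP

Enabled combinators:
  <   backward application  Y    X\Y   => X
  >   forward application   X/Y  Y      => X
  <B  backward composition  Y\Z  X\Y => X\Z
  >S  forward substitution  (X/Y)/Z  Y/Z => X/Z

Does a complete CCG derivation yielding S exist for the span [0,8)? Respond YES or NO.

YES

[0,8] S   >
  [0,2] S/NP   >S
    [0,1] "park" : (S/PP)/NP
    [1,2] "that" : PP/NP
  [2,8] NP   >
    [2,5] NP/(N/NP)   >
      [2,3] "today" : (NP/(N/NP))/N
      [3,5] N   <
        [3,4] "from" : S
        [4,5] "with" : N\S
    [5,8] N/NP   >
      [5,6] "no" : (N/NP)/N
      [6,8] N   >
        [6,7] "idea" : N/PP
        [7,8] "clearly" : PP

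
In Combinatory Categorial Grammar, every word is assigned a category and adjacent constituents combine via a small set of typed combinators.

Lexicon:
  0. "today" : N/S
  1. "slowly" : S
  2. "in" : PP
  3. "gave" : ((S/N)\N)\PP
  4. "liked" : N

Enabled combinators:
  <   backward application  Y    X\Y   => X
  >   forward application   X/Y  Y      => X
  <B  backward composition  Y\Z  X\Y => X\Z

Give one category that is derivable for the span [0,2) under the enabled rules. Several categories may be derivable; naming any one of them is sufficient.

[0,5] S   >
  [0,4] S/N   <
    [0,2] N   >
      [0,1] "today" : N/S
      [1,2] "slowly" : S
    [2,4] (S/N)\N   <
      [2,3] "in" : PP
      [3,4] "gave" : ((S/N)\N)\PP
  [4,5] "liked" : N

N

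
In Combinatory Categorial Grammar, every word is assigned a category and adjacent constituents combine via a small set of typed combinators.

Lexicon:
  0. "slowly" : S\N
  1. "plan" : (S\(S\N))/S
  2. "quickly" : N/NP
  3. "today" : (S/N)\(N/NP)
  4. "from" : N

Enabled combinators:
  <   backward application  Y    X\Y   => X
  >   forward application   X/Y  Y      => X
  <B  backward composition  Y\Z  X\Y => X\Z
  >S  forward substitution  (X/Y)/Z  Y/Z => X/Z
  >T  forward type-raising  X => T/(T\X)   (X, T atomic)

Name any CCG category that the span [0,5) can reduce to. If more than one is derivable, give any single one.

[0,5] S   <
  [0,1] "slowly" : S\N
  [1,5] S\(S\N)   >
    [1,2] "plan" : (S\(S\N))/S
    [2,5] S   >
      [2,4] S/N   <
        [2,3] "quickly" : N/NP
        [3,4] "today" : (S/N)\(N/NP)
      [4,5] "from" : N

S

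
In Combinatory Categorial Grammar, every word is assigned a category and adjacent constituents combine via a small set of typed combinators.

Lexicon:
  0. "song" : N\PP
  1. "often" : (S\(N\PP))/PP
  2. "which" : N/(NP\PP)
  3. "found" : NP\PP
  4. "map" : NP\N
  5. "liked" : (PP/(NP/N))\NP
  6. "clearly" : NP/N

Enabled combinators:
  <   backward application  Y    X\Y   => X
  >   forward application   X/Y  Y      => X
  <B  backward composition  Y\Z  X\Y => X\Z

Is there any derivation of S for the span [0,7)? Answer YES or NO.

[0,7] S   <
  [0,1] "song" : N\PP
  [1,7] S\(N\PP)   >
    [1,2] "often" : (S\(N\PP))/PP
    [2,7] PP   >
      [2,6] PP/(NP/N)   <
        [2,5] NP   <
          [2,4] N   >
            [2,3] "which" : N/(NP\PP)
            [3,4] "found" : NP\PP
          [4,5] "map" : NP\N
        [5,6] "liked" : (PP/(NP/N))\NP
      [6,7] "clearly" : NP/N

YES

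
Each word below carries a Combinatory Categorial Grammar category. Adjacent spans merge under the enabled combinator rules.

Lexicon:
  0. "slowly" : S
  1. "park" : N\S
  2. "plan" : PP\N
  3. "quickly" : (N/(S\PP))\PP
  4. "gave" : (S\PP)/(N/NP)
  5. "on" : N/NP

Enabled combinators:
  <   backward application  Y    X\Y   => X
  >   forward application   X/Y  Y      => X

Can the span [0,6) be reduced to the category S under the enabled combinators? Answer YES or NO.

NO

S N\S PP\N (N/(S\PP))\PP (S\PP)/(N/NP) N/NP
CKY chart[0,6] = {N}; S ∉ chart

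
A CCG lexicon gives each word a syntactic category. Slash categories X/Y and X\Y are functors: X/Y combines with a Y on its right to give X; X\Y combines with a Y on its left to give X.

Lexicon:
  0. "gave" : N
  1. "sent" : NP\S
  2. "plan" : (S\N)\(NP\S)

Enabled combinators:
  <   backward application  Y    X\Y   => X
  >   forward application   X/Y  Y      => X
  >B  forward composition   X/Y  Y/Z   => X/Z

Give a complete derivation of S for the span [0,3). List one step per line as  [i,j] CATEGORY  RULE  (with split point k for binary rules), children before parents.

[0,1] N  lex  "gave"
[1,2] NP\S  lex  "sent"
[2,3] (S\N)\(NP\S)  lex  "plan"
[1,3] S\N  <  k=2
[0,3] S  <  k=1

[0,3] S   <
  [0,1] "gave" : N
  [1,3] S\N   <
    [1,2] "sent" : NP\S
    [2,3] "plan" : (S\N)\(NP\S)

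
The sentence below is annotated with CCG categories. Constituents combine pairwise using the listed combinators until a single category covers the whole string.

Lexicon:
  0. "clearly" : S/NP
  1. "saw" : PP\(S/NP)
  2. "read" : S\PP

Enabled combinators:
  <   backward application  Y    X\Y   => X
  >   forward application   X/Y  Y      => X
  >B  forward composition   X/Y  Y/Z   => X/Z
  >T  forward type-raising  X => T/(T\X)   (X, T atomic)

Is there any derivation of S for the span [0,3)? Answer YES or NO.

[0,3] S   <
  [0,2] PP   <
    [0,1] "clearly" : S/NP
    [1,2] "saw" : PP\(S/NP)
  [2,3] "read" : S\PP

YES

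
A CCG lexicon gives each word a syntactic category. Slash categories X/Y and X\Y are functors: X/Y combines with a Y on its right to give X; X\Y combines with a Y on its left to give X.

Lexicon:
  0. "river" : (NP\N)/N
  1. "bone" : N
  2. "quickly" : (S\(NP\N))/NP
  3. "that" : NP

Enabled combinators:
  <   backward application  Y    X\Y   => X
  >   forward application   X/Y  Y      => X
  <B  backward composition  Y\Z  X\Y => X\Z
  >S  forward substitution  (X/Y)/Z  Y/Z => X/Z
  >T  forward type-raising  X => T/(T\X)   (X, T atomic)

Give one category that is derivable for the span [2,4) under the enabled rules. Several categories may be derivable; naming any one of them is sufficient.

[0,4] S   <
  [0,2] NP\N   >
    [0,1] "river" : (NP\N)/N
    [1,2] "bone" : N
  [2,4] S\(NP\N)   >
    [2,3] "quickly" : (S\(NP\N))/NP
    [3,4] "that" : NP

S\(NP\N)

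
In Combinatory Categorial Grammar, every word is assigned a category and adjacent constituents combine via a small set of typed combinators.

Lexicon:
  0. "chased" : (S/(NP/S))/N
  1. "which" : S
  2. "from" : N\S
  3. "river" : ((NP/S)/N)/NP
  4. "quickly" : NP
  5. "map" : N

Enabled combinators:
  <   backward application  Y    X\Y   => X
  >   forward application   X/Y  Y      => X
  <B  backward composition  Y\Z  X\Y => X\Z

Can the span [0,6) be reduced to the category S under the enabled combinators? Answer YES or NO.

[0,6] S   >
  [0,3] S/(NP/S)   >
    [0,1] "chased" : (S/(NP/S))/N
    [1,3] N   <
      [1,2] "which" : S
      [2,3] "from" : N\S
  [3,6] NP/S   >
    [3,5] (NP/S)/N   >
      [3,4] "river" : ((NP/S)/N)/NP
      [4,5] "quickly" : NP
    [5,6] "map" : N

YES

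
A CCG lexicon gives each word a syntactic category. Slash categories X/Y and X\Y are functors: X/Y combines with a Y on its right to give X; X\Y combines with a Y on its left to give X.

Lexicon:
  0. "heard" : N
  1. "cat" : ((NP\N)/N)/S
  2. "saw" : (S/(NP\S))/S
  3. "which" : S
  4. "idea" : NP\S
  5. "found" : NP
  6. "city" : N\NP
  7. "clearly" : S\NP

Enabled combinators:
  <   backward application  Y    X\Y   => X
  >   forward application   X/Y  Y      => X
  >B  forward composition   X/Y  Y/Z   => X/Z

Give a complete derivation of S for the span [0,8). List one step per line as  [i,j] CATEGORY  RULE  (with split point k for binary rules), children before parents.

[0,1] N  lex  "heard"
[1,2] ((NP\N)/N)/S  lex  "cat"
[2,3] (S/(NP\S))/S  lex  "saw"
[3,4] S  lex  "which"
[2,4] S/(NP\S)  >  k=3
[4,5] NP\S  lex  "idea"
[2,5] S  >  k=4
[1,5] (NP\N)/N  >  k=2
[5,6] NP  lex  "found"
[6,7] N\NP  lex  "city"
[5,7] N  <  k=6
[1,7] NP\N  >  k=5
[0,7] NP  <  k=1
[7,8] S\NP  lex  "clearly"
[0,8] S  <  k=7

[0,8] S   <
  [0,7] NP   <
    [0,1] "heard" : N
    [1,7] NP\N   >
      [1,5] (NP\N)/N   >
        [1,2] "cat" : ((NP\N)/N)/S
        [2,5] S   >
          [2,4] S/(NP\S)   >
            [2,3] "saw" : (S/(NP\S))/S
            [3,4] "which" : S
          [4,5] "idea" : NP\S
      [5,7] N   <
        [5,6] "found" : NP
        [6,7] "city" : N\NP
  [7,8] "clearly" : S\NP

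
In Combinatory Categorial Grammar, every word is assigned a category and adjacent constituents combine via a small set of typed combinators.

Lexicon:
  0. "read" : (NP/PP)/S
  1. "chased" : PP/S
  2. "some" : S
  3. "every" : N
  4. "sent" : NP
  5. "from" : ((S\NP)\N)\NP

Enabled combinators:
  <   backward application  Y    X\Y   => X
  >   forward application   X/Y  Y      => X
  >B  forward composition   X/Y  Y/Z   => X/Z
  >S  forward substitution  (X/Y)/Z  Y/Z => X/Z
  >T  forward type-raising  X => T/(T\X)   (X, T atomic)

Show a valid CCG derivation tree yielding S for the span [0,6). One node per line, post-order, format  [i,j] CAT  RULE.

[0,6] S   <
  [0,3] NP   >
    [0,2] NP/S   >S
      [0,1] "read" : (NP/PP)/S
      [1,2] "chased" : PP/S
    [2,3] "some" : S
  [3,6] S\NP   <
    [3,4] "every" : N
    [4,6] (S\NP)\N   <
      [4,5] "sent" : NP
      [5,6] "from" : ((S\NP)\N)\NP

[0,1] (NP/PP)/S  lex  "read"
[1,2] PP/S  lex  "chased"
[0,2] NP/S  >S  k=1
[2,3] S  lex  "some"
[0,3] NP  >  k=2
[3,4] N  lex  "every"
[4,5] NP  lex  "sent"
[5,6] ((S\NP)\N)\NP  lex  "from"
[4,6] (S\NP)\N  <  k=5
[3,6] S\NP  <  k=4
[0,6] S  <  k=3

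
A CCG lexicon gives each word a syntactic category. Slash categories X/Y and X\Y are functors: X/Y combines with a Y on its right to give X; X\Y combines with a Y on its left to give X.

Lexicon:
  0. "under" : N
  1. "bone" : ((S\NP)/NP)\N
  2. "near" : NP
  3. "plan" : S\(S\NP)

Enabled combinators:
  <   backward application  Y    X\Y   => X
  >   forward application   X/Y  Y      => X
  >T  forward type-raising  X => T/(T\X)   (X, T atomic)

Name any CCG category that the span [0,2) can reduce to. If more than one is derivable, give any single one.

[0,4] S   <
  [0,3] S\NP   >
    [0,2] (S\NP)/NP   <
      [0,1] "under" : N
      [1,2] "bone" : ((S\NP)/NP)\N
    [2,3] "near" : NP
  [3,4] "plan" : S\(S\NP)

(S\NP)/NP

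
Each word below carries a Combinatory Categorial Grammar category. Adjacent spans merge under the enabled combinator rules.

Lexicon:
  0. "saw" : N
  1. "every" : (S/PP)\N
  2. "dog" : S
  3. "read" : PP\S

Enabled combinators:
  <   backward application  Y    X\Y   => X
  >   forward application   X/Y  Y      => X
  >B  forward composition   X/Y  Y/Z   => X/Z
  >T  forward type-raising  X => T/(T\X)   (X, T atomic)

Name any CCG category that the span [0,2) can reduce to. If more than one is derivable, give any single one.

[0,4] S   >
  [0,2] S/PP   <
    [0,1] "saw" : N
    [1,2] "every" : (S/PP)\N
  [2,4] PP   <
    [2,3] "dog" : S
    [3,4] "read" : PP\S

S/PP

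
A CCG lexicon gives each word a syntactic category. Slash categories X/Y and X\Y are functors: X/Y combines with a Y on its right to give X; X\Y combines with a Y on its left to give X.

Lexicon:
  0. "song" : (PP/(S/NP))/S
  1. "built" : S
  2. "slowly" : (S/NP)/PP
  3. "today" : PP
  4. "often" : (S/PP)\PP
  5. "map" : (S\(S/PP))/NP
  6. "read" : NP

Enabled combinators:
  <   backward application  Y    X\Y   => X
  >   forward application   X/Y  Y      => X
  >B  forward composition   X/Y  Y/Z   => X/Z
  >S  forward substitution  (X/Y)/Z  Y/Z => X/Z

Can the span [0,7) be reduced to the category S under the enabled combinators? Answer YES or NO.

[0,7] S   <
  [0,5] S/PP   <
    [0,4] PP   >
      [0,2] PP/(S/NP)   >
        [0,1] "song" : (PP/(S/NP))/S
        [1,2] "built" : S
      [2,4] S/NP   >
        [2,3] "slowly" : (S/NP)/PP
        [3,4] "today" : PP
    [4,5] "often" : (S/PP)\PP
  [5,7] S\(S/PP)   >
    [5,6] "map" : (S\(S/PP))/NP
    [6,7] "read" : NP

YES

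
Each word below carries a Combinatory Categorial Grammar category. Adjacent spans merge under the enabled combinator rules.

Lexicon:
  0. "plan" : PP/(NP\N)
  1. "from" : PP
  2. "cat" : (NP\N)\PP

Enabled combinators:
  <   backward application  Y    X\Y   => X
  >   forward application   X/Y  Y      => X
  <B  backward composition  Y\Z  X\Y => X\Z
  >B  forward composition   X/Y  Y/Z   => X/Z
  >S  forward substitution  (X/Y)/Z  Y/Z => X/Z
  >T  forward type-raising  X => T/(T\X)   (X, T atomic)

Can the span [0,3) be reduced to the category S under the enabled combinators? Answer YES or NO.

PP/(NP\N) PP (NP\N)\PP
CKY chart[0,3] = {N/(N\PP), NP/(NP\PP), PP, PP/(PP\PP), S/(S\PP)}; S ∉ chart

NO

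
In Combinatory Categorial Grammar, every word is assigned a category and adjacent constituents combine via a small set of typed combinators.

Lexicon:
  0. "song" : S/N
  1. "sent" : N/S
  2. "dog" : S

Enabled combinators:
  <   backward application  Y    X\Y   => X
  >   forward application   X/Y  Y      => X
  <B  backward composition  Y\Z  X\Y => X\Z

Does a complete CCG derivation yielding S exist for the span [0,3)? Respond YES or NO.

[0,3] S   >
  [0,1] "song" : S/N
  [1,3] N   >
    [1,2] "sent" : N/S
    [2,3] "dog" : S

YES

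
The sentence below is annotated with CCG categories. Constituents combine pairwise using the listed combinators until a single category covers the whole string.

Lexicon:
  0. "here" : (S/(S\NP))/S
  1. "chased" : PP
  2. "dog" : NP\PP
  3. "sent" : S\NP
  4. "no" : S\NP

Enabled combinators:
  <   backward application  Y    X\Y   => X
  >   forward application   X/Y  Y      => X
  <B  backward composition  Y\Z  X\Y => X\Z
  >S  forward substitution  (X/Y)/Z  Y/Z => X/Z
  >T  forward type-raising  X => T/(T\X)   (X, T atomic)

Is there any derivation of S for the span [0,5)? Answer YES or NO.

[0,5] S   >
  [0,4] S/(S\NP)   >
    [0,1] "here" : (S/(S\NP))/S
    [1,4] S   <
      [1,3] NP   <
        [1,2] "chased" : PP
        [2,3] "dog" : NP\PP
      [3,4] "sent" : S\NP
  [4,5] "no" : S\NP

YES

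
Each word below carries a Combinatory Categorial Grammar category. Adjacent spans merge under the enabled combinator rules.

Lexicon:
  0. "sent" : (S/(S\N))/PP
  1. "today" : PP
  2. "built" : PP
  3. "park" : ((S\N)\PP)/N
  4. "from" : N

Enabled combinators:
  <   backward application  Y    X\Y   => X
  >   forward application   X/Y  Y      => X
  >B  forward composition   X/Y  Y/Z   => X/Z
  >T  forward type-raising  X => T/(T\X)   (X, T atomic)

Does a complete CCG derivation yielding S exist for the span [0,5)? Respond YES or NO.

YES

[0,5] S   >
  [0,2] S/(S\N)   >
    [0,1] "sent" : (S/(S\N))/PP
    [1,2] "today" : PP
  [2,5] S\N   <
    [2,3] "built" : PP
    [3,5] (S\N)\PP   >
      [3,4] "park" : ((S\N)\PP)/N
      [4,5] "from" : N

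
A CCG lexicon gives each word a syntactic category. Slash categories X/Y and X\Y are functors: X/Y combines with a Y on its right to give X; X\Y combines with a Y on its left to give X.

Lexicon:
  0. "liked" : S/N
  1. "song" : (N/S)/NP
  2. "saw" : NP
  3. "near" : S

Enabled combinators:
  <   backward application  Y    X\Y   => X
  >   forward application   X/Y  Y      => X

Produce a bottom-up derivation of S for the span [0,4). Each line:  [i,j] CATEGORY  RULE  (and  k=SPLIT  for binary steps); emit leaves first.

[0,1] S/N  lex  "liked"
[1,2] (N/S)/NP  lex  "song"
[2,3] NP  lex  "saw"
[1,3] N/S  >  k=2
[3,4] S  lex  "near"
[1,4] N  >  k=3
[0,4] S  >  k=1

[0,4] S   >
  [0,1] "liked" : S/N
  [1,4] N   >
    [1,3] N/S   >
      [1,2] "song" : (N/S)/NP
      [2,3] "saw" : NP
    [3,4] "near" : S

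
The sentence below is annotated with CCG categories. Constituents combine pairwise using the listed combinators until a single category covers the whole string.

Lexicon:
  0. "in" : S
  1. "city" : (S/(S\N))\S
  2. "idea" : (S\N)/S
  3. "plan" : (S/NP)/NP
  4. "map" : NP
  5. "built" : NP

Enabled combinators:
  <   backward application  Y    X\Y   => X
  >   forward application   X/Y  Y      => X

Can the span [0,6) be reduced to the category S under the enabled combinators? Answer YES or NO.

[0,6] S   >
  [0,2] S/(S\N)   <
    [0,1] "in" : S
    [1,2] "city" : (S/(S\N))\S
  [2,6] S\N   >
    [2,3] "idea" : (S\N)/S
    [3,6] S   >
      [3,5] S/NP   >
        [3,4] "plan" : (S/NP)/NP
        [4,5] "map" : NP
      [5,6] "built" : NP

YES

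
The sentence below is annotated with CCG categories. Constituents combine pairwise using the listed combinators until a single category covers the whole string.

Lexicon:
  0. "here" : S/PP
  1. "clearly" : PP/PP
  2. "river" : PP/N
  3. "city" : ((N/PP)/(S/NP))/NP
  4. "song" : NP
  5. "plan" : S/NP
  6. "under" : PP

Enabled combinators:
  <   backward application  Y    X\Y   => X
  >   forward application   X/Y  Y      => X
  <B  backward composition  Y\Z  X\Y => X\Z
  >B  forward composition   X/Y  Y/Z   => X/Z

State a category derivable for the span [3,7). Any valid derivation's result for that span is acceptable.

[0,7] S   >
  [0,3] S/N   >B
    [0,2] S/PP   >B
      [0,1] "here" : S/PP
      [1,2] "clearly" : PP/PP
    [2,3] "river" : PP/N
  [3,7] N   >
    [3,6] N/PP   >
      [3,5] (N/PP)/(S/NP)   >
        [3,4] "city" : ((N/PP)/(S/NP))/NP
        [4,5] "song" : NP
      [5,6] "plan" : S/NP
    [6,7] "under" : PP

N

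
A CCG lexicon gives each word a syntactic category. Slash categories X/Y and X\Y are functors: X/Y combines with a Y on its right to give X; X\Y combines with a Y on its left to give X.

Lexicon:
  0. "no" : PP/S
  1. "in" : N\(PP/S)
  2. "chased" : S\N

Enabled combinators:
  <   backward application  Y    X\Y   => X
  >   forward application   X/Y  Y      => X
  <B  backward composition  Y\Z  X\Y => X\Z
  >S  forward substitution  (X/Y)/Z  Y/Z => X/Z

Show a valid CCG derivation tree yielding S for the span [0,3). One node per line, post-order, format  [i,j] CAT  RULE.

[0,1] PP/S  lex  "no"
[1,2] N\(PP/S)  lex  "in"
[0,2] N  <  k=1
[2,3] S\N  lex  "chased"
[0,3] S  <  k=2

[0,3] S   <
  [0,2] N   <
    [0,1] "no" : PP/S
    [1,2] "in" : N\(PP/S)
  [2,3] "chased" : S\N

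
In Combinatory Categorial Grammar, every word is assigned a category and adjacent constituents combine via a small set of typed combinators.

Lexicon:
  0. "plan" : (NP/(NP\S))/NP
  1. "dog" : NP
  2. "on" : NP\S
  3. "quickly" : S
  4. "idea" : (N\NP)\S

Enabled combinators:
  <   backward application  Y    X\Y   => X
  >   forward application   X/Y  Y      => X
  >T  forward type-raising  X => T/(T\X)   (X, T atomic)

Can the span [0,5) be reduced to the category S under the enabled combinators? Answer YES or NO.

(NP/(NP\S))/NP NP NP\S S (N\NP)\S
CKY chart[0,5] = {N, N/(N\N), NP/(NP\N), PP/(PP\N), S/(S\N)}; S ∉ chart

NO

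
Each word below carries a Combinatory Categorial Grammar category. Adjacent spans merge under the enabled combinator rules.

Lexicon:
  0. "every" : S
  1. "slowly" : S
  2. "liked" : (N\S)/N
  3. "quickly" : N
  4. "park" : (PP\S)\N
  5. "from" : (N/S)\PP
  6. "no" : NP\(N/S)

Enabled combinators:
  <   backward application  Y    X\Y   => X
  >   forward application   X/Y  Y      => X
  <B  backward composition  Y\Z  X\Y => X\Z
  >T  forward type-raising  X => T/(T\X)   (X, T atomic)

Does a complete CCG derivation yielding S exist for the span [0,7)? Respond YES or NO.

S S (N\S)/N N (PP\S)\N (N/S)\PP NP\(N/S)
CKY chart[0,7] = {N/(N\NP), NP, NP/(NP\NP), PP/(PP\NP), S/(S\NP)}; S ∉ chart

NO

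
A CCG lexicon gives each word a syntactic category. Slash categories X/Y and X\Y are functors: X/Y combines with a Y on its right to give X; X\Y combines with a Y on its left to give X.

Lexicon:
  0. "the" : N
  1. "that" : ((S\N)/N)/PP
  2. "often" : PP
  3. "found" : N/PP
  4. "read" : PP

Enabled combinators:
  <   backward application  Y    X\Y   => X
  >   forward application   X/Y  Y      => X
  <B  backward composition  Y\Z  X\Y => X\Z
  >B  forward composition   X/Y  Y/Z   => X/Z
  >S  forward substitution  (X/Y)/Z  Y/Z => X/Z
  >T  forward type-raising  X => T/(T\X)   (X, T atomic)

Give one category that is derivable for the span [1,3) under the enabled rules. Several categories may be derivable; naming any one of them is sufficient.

[0,5] S   >
  [0,1] S/(S\N)   >T
    [0,1] "the" : N
  [1,5] S\N   >
    [1,3] (S\N)/N   >
      [1,2] "that" : ((S\N)/N)/PP
      [2,3] "often" : PP
    [3,5] N   >
      [3,4] "found" : N/PP
      [4,5] "read" : PP

(S\N)/N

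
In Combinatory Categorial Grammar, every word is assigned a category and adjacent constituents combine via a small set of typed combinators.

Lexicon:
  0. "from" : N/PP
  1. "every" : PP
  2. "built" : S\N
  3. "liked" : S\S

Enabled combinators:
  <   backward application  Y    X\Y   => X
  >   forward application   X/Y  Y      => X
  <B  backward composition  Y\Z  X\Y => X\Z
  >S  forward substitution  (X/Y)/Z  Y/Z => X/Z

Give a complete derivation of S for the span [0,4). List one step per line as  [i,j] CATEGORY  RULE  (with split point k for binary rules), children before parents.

[0,4] S   <
  [0,2] N   >
    [0,1] "from" : N/PP
    [1,2] "every" : PP
  [2,4] S\N   <B
    [2,3] "built" : S\N
    [3,4] "liked" : S\S

[0,1] N/PP  lex  "from"
[1,2] PP  lex  "every"
[0,2] N  >  k=1
[2,3] S\N  lex  "built"
[3,4] S\S  lex  "liked"
[2,4] S\N  <B  k=3
[0,4] S  <  k=2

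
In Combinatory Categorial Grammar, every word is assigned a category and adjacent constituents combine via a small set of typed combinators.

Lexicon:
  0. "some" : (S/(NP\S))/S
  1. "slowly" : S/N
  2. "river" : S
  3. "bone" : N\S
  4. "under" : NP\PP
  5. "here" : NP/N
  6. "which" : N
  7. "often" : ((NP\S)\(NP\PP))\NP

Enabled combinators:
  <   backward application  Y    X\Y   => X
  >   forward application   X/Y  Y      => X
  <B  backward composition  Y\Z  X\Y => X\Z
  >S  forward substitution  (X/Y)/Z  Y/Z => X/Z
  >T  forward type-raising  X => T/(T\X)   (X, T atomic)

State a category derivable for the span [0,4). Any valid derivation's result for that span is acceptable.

[0,8] S   >
  [0,4] S/(NP\S)   >
    [0,1] "some" : (S/(NP\S))/S
    [1,4] S   >
      [1,2] "slowly" : S/N
      [2,4] N   >
        [2,3] N/(N\S)   >T
          [2,3] "river" : S
        [3,4] "bone" : N\S
  [4,8] NP\S   <
    [4,5] "under" : NP\PP
    [5,8] (NP\S)\(NP\PP)   <
      [5,7] NP   >
        [5,6] "here" : NP/N
        [6,7] "which" : N
      [7,8] "often" : ((NP\S)\(NP\PP))\NP

S/(NP\S)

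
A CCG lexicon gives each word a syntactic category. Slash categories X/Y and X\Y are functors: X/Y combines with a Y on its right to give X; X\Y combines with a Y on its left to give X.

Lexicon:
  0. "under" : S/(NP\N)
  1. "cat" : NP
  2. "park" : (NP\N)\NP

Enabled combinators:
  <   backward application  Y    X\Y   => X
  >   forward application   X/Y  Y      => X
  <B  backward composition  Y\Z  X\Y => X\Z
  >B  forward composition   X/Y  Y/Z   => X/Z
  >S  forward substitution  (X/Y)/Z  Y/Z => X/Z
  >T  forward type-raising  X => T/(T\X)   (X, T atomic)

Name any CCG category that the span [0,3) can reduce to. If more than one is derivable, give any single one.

[0,3] S   >
  [0,1] "under" : S/(NP\N)
  [1,3] NP\N   <
    [1,2] "cat" : NP
    [2,3] "park" : (NP\N)\NP

S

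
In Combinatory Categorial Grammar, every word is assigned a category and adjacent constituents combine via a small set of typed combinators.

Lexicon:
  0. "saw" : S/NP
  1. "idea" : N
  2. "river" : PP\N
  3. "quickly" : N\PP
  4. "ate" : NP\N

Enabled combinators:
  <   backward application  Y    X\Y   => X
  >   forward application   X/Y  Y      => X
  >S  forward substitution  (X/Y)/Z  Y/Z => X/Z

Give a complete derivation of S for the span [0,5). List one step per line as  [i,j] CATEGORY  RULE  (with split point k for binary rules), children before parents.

[0,1] S/NP  lex  "saw"
[1,2] N  lex  "idea"
[2,3] PP\N  lex  "river"
[1,3] PP  <  k=2
[3,4] N\PP  lex  "quickly"
[1,4] N  <  k=3
[4,5] NP\N  lex  "ate"
[1,5] NP  <  k=4
[0,5] S  >  k=1

[0,5] S   >
  [0,1] "saw" : S/NP
  [1,5] NP   <
    [1,4] N   <
      [1,3] PP   <
        [1,2] "idea" : N
        [2,3] "river" : PP\N
      [3,4] "quickly" : N\PP
    [4,5] "ate" : NP\N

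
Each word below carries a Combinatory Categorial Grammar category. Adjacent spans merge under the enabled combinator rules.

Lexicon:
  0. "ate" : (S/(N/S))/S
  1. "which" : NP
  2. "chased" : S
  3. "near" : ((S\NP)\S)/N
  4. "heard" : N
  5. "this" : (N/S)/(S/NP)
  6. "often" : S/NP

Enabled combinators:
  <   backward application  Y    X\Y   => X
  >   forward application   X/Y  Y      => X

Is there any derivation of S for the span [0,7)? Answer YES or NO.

[0,7] S   >
  [0,5] S/(N/S)   >
    [0,1] "ate" : (S/(N/S))/S
    [1,5] S   <
      [1,2] "which" : NP
      [2,5] S\NP   <
        [2,3] "chased" : S
        [3,5] (S\NP)\S   >
          [3,4] "near" : ((S\NP)\S)/N
          [4,5] "heard" : N
  [5,7] N/S   >
    [5,6] "this" : (N/S)/(S/NP)
    [6,7] "often" : S/NP

YES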